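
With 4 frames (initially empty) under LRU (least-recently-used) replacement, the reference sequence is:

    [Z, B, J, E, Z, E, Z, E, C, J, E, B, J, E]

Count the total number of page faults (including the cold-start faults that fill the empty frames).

6

Z → fault, frames (Z)
B → fault, frames (Z B)
J → fault, frames (Z B J)
E → fault, frames (Z B J E)
Z → hit
E → hit
Z → hit
E → hit
C → fault, evict B, frames (J Z E C)
J → hit
E → hit
B → fault, evict Z, frames (C J E B)
J → hit
E → hit
Page faults: 6.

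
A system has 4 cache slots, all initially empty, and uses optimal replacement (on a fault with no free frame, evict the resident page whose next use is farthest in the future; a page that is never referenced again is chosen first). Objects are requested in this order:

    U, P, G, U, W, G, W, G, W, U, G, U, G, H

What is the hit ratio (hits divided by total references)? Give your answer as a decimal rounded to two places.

0.64

U: miss, frames [U]
P: miss, frames [U, P]
G: miss, frames [U, P, G]
U: hit
W: miss, frames [U, P, G, W]
G: hit
W: hit
G: hit
W: hit
U: hit
G: hit
U: hit
G: hit
H: miss, evict W, frames [U, P, G, H]
Hits: 9 of 14 references → 9/14 = 0.6429.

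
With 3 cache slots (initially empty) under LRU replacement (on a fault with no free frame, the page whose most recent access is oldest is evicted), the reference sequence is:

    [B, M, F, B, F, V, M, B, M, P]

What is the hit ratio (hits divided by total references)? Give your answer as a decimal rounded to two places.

B -> fault, frames {B}
M -> fault, frames {B,M}
F -> fault, frames {B,M,F}
B -> hit
F -> hit
V -> fault, evict M, frames {B,F,V}
M -> fault, evict B, frames {F,V,M}
B -> fault, evict F, frames {V,M,B}
M -> hit
P -> fault, evict V, frames {B,M,P}
Hits: 3 of 10 references → 3/10 = 0.3000.

0.30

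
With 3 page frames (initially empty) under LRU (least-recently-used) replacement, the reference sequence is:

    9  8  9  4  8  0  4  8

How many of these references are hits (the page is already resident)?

9 -> miss, frames [9]
8 -> miss, frames [9, 8]
9 -> hit
4 -> miss, frames [8, 9, 4]
8 -> hit
0 -> miss, evict 9, frames [4, 8, 0]
4 -> hit
8 -> hit
Hits: 4.

4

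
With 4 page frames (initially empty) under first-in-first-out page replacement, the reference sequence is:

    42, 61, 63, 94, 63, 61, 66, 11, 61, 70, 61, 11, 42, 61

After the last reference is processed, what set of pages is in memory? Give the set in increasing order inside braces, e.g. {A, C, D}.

{11, 42, 61, 70}

42 → fault, frames (42)
61 → fault, frames (42 61)
63 → fault, frames (42 61 63)
94 → fault, frames (42 61 63 94)
63 → hit
61 → hit
66 → fault, evict 42, frames (61 63 94 66)
11 → fault, evict 61, frames (63 94 66 11)
61 → fault, evict 63, frames (94 66 11 61)
70 → fault, evict 94, frames (66 11 61 70)
61 → hit
11 → hit
42 → fault, evict 66, frames (11 61 70 42)
61 → hit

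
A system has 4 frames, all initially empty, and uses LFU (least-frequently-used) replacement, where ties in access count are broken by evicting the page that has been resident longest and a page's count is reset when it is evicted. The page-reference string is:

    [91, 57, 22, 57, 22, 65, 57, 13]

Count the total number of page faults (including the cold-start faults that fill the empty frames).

5

91: fault, frames [91]
57: fault, frames [91, 57]
22: fault, frames [91, 57, 22]
57: hit
22: hit
65: fault, frames [91, 57, 22, 65]
57: hit
13: fault, evict 91, frames [57, 22, 65, 13]
Page faults: 5.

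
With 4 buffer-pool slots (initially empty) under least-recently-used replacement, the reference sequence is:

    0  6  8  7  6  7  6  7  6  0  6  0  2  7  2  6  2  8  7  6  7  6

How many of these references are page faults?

6

0 → miss, frames (0)
6 → miss, frames (0 6)
8 → miss, frames (0 6 8)
7 → miss, frames (0 6 8 7)
6 → hit
7 → hit
6 → hit
7 → hit
6 → hit
0 → hit
6 → hit
0 → hit
2 → miss, evict 8, frames (7 6 0 2)
7 → hit
2 → hit
6 → hit
2 → hit
8 → miss, evict 0, frames (7 6 2 8)
7 → hit
6 → hit
7 → hit
6 → hit
Page faults: 6.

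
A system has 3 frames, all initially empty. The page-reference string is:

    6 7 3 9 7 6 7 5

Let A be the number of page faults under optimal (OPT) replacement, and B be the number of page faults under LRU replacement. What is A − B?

Under OPT: F F F F . . . F → 5 faults.
Under LRU: F F F F . F . F → 6 faults.
A − B = 5 − 6 = -1.

-1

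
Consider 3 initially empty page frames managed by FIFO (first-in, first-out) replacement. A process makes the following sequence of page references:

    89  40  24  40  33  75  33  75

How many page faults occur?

89 → miss, frames [89]
40 → miss, frames [89, 40]
24 → miss, frames [89, 40, 24]
40 → hit
33 → miss, evict 89, frames [40, 24, 33]
75 → miss, evict 40, frames [24, 33, 75]
33 → hit
75 → hit
Page faults: 5.

5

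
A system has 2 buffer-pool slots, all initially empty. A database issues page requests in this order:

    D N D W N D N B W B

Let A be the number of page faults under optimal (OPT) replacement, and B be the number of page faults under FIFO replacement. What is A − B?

-1

Under OPT: F F . F . F . F F . → 6 faults.
Under FIFO: F F . F . F F F F . → 7 faults.
A − B = 6 − 7 = -1.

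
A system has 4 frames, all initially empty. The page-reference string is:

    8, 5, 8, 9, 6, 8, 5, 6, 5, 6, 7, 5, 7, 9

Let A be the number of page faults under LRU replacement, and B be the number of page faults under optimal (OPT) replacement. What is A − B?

Under LRU: F F . F F . . . . . F . . F → 6 faults.
Under OPT: F F . F F . . . . . F . . . → 5 faults.
A − B = 6 − 5 = 1.

1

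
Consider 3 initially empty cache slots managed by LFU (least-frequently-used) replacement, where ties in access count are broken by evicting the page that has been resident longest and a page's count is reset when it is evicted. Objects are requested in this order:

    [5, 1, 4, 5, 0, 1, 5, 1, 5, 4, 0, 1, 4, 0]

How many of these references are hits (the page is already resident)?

5

5: fault, frames [5]
1: fault, frames [5, 1]
4: fault, frames [5, 1, 4]
5: hit
0: fault, evict 1, frames [5, 4, 0]
1: fault, evict 4, frames [5, 0, 1]
5: hit
1: hit
5: hit
4: fault, evict 0, frames [5, 1, 4]
0: fault, evict 4, frames [5, 1, 0]
1: hit
4: fault, evict 0, frames [5, 1, 4]
0: fault, evict 4, frames [5, 1, 0]
Hits: 5.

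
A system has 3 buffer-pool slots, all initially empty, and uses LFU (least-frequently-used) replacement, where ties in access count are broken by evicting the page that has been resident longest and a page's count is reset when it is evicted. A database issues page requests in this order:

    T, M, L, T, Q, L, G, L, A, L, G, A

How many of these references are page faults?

T: fault, frames (T)
M: fault, frames (T M)
L: fault, frames (T M L)
T: hit
Q: fault, evict M, frames (T L Q)
L: hit
G: fault, evict Q, frames (T L G)
L: hit
A: fault, evict G, frames (T L A)
L: hit
G: fault, evict A, frames (T L G)
A: fault, evict G, frames (T L A)
Page faults: 8.

8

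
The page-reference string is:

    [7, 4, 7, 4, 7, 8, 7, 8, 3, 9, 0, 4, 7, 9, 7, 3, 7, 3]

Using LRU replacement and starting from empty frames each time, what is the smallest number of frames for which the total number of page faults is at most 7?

6

f=1: 18 faults
f=2: 10 faults
f=3: 10 faults
f=4: 9 faults
f=5: 8 faults
f=6: 6 faults
Smallest f with faults ≤ 7 is 6.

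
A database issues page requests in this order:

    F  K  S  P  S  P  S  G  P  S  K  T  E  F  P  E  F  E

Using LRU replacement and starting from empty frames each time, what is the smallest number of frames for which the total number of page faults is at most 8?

6

f=1: 18 faults
f=2: 14 faults
f=3: 10 faults
f=4: 9 faults
f=5: 9 faults
f=6: 8 faults
f=7: 7 faults
Smallest f with faults ≤ 8 is 6.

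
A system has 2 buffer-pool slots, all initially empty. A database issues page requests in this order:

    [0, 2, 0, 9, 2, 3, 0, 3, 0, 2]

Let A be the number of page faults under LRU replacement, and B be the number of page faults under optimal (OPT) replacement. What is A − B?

1

Under LRU: F F . F F F F . . F → 7 faults.
Under OPT: F F . F . F F . . F → 6 faults.
A − B = 7 − 6 = 1.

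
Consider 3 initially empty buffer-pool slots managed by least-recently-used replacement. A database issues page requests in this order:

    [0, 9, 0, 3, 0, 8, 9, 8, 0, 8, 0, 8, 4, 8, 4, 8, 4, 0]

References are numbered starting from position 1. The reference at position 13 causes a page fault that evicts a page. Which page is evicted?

pos 1: 0 -> miss, frames (0)
pos 2: 9 -> miss, frames (0 9)
pos 3: 0 -> hit
pos 4: 3 -> miss, frames (9 0 3)
pos 5: 0 -> hit
pos 6: 8 -> miss, evict 9, frames (3 0 8)
pos 7: 9 -> miss, evict 3, frames (0 8 9)
pos 8: 8 -> hit
pos 9: 0 -> hit
pos 10: 8 -> hit
pos 11: 0 -> hit
pos 12: 8 -> hit
pos 13: 4 -> miss, evict 9, frames (0 8 4)
At position 13, page 9 is evicted.

9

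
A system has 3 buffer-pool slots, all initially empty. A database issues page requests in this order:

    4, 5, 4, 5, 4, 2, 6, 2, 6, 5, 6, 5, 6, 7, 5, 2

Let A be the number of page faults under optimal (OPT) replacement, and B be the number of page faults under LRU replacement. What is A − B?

Under OPT: F F . . . F F . . . . . . F . . → 5 faults.
Under LRU: F F . . . F F . . F . . . F . F → 7 faults.
A − B = 5 − 7 = -2.

-2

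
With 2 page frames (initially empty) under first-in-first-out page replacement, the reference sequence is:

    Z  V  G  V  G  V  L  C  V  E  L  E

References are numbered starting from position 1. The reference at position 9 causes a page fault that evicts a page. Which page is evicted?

pos 1: Z → fault, frames (Z)
pos 2: V → fault, frames (Z V)
pos 3: G → fault, evict Z, frames (V G)
pos 4: V → hit
pos 5: G → hit
pos 6: V → hit
pos 7: L → fault, evict V, frames (G L)
pos 8: C → fault, evict G, frames (L C)
pos 9: V → fault, evict L, frames (C V)
At position 9, page L is evicted.

L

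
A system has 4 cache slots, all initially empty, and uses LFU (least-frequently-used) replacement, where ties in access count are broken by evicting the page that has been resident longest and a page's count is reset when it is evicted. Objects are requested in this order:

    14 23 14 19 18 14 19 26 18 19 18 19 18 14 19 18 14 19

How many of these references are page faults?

14 → fault, frames {14}
23 → fault, frames {14,23}
14 → hit
19 → fault, frames {14,23,19}
18 → fault, frames {14,23,19,18}
14 → hit
19 → hit
26 → fault, evict 23, frames {14,19,18,26}
18 → hit
19 → hit
18 → hit
19 → hit
18 → hit
14 → hit
19 → hit
18 → hit
14 → hit
19 → hit
Page faults: 5.

5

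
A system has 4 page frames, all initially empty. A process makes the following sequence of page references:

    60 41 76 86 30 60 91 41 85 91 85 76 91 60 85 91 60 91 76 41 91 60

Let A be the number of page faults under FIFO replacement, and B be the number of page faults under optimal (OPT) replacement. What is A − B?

Under FIFO: F F F F F F F F F . . F . F . F . . . F . . → 13 faults.
Under OPT: F F F F F . F . F . . . . . . . . . . F . . → 8 faults.
A − B = 13 − 8 = 5.

5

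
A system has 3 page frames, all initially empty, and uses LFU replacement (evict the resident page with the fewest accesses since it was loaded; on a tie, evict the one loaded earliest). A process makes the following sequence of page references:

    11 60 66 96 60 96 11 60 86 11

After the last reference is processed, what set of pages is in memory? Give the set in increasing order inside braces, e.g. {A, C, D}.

11: fault, frames [11]
60: fault, frames [11, 60]
66: fault, frames [11, 60, 66]
96: fault, evict 11, frames [60, 66, 96]
60: hit
96: hit
11: fault, evict 66, frames [60, 96, 11]
60: hit
86: fault, evict 11, frames [60, 96, 86]
11: fault, evict 86, frames [60, 96, 11]

{11, 60, 96}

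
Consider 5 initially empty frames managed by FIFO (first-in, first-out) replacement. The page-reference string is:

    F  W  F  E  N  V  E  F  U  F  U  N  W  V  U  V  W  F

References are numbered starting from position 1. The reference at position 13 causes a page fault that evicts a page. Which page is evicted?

pos 1: F: fault, frames [F]
pos 2: W: fault, frames [F, W]
pos 3: F: hit
pos 4: E: fault, frames [F, W, E]
pos 5: N: fault, frames [F, W, E, N]
pos 6: V: fault, frames [F, W, E, N, V]
pos 7: E: hit
pos 8: F: hit
pos 9: U: fault, evict F, frames [W, E, N, V, U]
pos 10: F: fault, evict W, frames [E, N, V, U, F]
pos 11: U: hit
pos 12: N: hit
pos 13: W: fault, evict E, frames [N, V, U, F, W]
At position 13, page E is evicted.

E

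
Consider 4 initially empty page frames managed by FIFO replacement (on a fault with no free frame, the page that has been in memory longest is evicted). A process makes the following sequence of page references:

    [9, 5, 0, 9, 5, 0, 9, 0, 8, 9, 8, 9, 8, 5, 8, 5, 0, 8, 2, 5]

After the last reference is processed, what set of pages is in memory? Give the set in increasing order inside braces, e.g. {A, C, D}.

{0, 2, 5, 8}

9: miss, frames {9}
5: miss, frames {9,5}
0: miss, frames {9,5,0}
9: hit
5: hit
0: hit
9: hit
0: hit
8: miss, frames {9,5,0,8}
9: hit
8: hit
9: hit
8: hit
5: hit
8: hit
5: hit
0: hit
8: hit
2: miss, evict 9, frames {5,0,8,2}
5: hit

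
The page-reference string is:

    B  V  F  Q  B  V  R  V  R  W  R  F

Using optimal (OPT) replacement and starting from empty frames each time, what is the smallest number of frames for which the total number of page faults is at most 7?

3

f=1: 12 faults
f=2: 8 faults
f=3: 7 faults
f=4: 6 faults
f=5: 6 faults
f=6: 6 faults
Smallest f with faults ≤ 7 is 3.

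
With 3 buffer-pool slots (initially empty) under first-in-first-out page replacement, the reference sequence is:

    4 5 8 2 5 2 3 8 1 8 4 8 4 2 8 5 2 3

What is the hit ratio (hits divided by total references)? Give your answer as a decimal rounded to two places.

0.39

4: fault, frames {4}
5: fault, frames {4,5}
8: fault, frames {4,5,8}
2: fault, evict 4, frames {5,8,2}
5: hit
2: hit
3: fault, evict 5, frames {8,2,3}
8: hit
1: fault, evict 8, frames {2,3,1}
8: fault, evict 2, frames {3,1,8}
4: fault, evict 3, frames {1,8,4}
8: hit
4: hit
2: fault, evict 1, frames {8,4,2}
8: hit
5: fault, evict 8, frames {4,2,5}
2: hit
3: fault, evict 4, frames {2,5,3}
Hits: 7 of 18 references → 7/18 = 0.3889.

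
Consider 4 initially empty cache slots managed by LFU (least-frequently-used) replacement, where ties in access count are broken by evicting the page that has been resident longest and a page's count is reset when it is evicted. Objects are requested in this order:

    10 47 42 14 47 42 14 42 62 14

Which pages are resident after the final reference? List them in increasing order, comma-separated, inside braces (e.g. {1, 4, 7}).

{14, 42, 47, 62}

10: fault, frames [10]
47: fault, frames [10, 47]
42: fault, frames [10, 47, 42]
14: fault, frames [10, 47, 42, 14]
47: hit
42: hit
14: hit
42: hit
62: fault, evict 10, frames [47, 42, 14, 62]
14: hit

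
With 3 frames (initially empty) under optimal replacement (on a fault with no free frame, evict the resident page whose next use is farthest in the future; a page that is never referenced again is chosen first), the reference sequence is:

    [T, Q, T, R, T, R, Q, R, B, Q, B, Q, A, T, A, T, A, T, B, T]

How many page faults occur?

T → miss, frames {T}
Q → miss, frames {T,Q}
T → hit
R → miss, frames {T,Q,R}
T → hit
R → hit
Q → hit
R → hit
B → miss, evict R, frames {T,Q,B}
Q → hit
B → hit
Q → hit
A → miss, evict Q, frames {T,B,A}
T → hit
A → hit
T → hit
A → hit
T → hit
B → hit
T → hit
Page faults: 5.

5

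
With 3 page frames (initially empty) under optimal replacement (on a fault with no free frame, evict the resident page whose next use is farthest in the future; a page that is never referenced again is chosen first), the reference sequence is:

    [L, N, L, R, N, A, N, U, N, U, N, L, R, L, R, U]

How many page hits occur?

10

L -> miss, frames (L)
N -> miss, frames (L N)
L -> hit
R -> miss, frames (L N R)
N -> hit
A -> miss, evict R, frames (L N A)
N -> hit
U -> miss, evict A, frames (L N U)
N -> hit
U -> hit
N -> hit
L -> hit
R -> miss, evict N, frames (L U R)
L -> hit
R -> hit
U -> hit
Hits: 10.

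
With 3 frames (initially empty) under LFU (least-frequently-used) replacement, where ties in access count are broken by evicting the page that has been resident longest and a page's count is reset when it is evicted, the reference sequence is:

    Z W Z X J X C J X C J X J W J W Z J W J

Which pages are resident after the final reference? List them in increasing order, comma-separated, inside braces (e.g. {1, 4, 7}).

Z -> miss, frames [Z]
W -> miss, frames [Z, W]
Z -> hit
X -> miss, frames [Z, W, X]
J -> miss, evict W, frames [Z, X, J]
X -> hit
C -> miss, evict J, frames [Z, X, C]
J -> miss, evict C, frames [Z, X, J]
X -> hit
C -> miss, evict J, frames [Z, X, C]
J -> miss, evict C, frames [Z, X, J]
X -> hit
J -> hit
W -> miss, evict Z, frames [X, J, W]
J -> hit
W -> hit
Z -> miss, evict W, frames [X, J, Z]
J -> hit
W -> miss, evict Z, frames [X, J, W]
J -> hit

{J, W, X}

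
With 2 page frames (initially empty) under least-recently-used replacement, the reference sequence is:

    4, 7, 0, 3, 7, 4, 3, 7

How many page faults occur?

8

4 → fault, frames {4}
7 → fault, frames {4,7}
0 → fault, evict 4, frames {7,0}
3 → fault, evict 7, frames {0,3}
7 → fault, evict 0, frames {3,7}
4 → fault, evict 3, frames {7,4}
3 → fault, evict 7, frames {4,3}
7 → fault, evict 4, frames {3,7}
Page faults: 8.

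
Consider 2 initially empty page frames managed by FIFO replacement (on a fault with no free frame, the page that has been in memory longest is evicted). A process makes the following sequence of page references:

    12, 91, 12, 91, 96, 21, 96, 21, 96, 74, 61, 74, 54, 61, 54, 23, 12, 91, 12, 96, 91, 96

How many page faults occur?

11

12 -> miss, frames {12}
91 -> miss, frames {12,91}
12 -> hit
91 -> hit
96 -> miss, evict 12, frames {91,96}
21 -> miss, evict 91, frames {96,21}
96 -> hit
21 -> hit
96 -> hit
74 -> miss, evict 96, frames {21,74}
61 -> miss, evict 21, frames {74,61}
74 -> hit
54 -> miss, evict 74, frames {61,54}
61 -> hit
54 -> hit
23 -> miss, evict 61, frames {54,23}
12 -> miss, evict 54, frames {23,12}
91 -> miss, evict 23, frames {12,91}
12 -> hit
96 -> miss, evict 12, frames {91,96}
91 -> hit
96 -> hit
Page faults: 11.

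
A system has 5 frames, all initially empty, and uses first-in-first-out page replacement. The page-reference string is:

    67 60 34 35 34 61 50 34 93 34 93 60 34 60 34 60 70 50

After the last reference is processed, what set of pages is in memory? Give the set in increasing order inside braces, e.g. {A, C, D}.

67 → miss, frames [67]
60 → miss, frames [67, 60]
34 → miss, frames [67, 60, 34]
35 → miss, frames [67, 60, 34, 35]
34 → hit
61 → miss, frames [67, 60, 34, 35, 61]
50 → miss, evict 67, frames [60, 34, 35, 61, 50]
34 → hit
93 → miss, evict 60, frames [34, 35, 61, 50, 93]
34 → hit
93 → hit
60 → miss, evict 34, frames [35, 61, 50, 93, 60]
34 → miss, evict 35, frames [61, 50, 93, 60, 34]
60 → hit
34 → hit
60 → hit
70 → miss, evict 61, frames [50, 93, 60, 34, 70]
50 → hit

{34, 50, 60, 70, 93}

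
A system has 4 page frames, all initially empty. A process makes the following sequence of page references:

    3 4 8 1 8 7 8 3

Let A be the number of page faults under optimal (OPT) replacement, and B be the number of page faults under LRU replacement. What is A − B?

Under OPT: F F F F . F . . → 5 faults.
Under LRU: F F F F . F . F → 6 faults.
A − B = 5 − 6 = -1.

-1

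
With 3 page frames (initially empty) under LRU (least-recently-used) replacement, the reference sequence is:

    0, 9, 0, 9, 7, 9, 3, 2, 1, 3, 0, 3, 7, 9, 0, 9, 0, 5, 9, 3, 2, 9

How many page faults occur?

0 → miss, frames [0]
9 → miss, frames [0, 9]
0 → hit
9 → hit
7 → miss, frames [0, 9, 7]
9 → hit
3 → miss, evict 0, frames [7, 9, 3]
2 → miss, evict 7, frames [9, 3, 2]
1 → miss, evict 9, frames [3, 2, 1]
3 → hit
0 → miss, evict 2, frames [1, 3, 0]
3 → hit
7 → miss, evict 1, frames [0, 3, 7]
9 → miss, evict 0, frames [3, 7, 9]
0 → miss, evict 3, frames [7, 9, 0]
9 → hit
0 → hit
5 → miss, evict 7, frames [9, 0, 5]
9 → hit
3 → miss, evict 0, frames [5, 9, 3]
2 → miss, evict 5, frames [9, 3, 2]
9 → hit
Page faults: 13.

13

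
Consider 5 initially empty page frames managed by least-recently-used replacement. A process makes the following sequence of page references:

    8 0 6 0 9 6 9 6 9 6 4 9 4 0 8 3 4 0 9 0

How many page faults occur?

8: miss, frames [8]
0: miss, frames [8, 0]
6: miss, frames [8, 0, 6]
0: hit
9: miss, frames [8, 6, 0, 9]
6: hit
9: hit
6: hit
9: hit
6: hit
4: miss, frames [8, 0, 9, 6, 4]
9: hit
4: hit
0: hit
8: hit
3: miss, evict 6, frames [9, 4, 0, 8, 3]
4: hit
0: hit
9: hit
0: hit
Page faults: 6.

6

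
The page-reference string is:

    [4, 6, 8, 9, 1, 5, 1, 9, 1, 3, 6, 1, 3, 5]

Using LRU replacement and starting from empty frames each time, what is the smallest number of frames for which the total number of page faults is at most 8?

f=1: 14 faults
f=2: 12 faults
f=3: 9 faults
f=4: 9 faults
f=5: 8 faults
f=6: 7 faults
f=7: 7 faults
Smallest f with faults ≤ 8 is 5.

5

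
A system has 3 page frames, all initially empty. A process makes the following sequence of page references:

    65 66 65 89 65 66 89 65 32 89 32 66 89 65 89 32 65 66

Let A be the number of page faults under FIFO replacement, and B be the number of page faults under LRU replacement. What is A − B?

-2

Under FIFO: F F . F . . . . F . . . . F . . . F → 6 faults.
Under LRU: F F . F . . . . F . . F . F . F . F → 8 faults.
A − B = 6 − 8 = -2.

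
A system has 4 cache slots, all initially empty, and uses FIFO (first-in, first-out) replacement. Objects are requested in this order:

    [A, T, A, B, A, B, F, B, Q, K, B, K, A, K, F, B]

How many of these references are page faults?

A → fault, frames (A)
T → fault, frames (A T)
A → hit
B → fault, frames (A T B)
A → hit
B → hit
F → fault, frames (A T B F)
B → hit
Q → fault, evict A, frames (T B F Q)
K → fault, evict T, frames (B F Q K)
B → hit
K → hit
A → fault, evict B, frames (F Q K A)
K → hit
F → hit
B → fault, evict F, frames (Q K A B)
Page faults: 8.

8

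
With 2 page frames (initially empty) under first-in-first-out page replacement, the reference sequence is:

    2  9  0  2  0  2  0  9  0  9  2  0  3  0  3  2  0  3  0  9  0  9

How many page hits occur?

2: fault, frames {2}
9: fault, frames {2,9}
0: fault, evict 2, frames {9,0}
2: fault, evict 9, frames {0,2}
0: hit
2: hit
0: hit
9: fault, evict 0, frames {2,9}
0: fault, evict 2, frames {9,0}
9: hit
2: fault, evict 9, frames {0,2}
0: hit
3: fault, evict 0, frames {2,3}
0: fault, evict 2, frames {3,0}
3: hit
2: fault, evict 3, frames {0,2}
0: hit
3: fault, evict 0, frames {2,3}
0: fault, evict 2, frames {3,0}
9: fault, evict 3, frames {0,9}
0: hit
9: hit
Hits: 9.

9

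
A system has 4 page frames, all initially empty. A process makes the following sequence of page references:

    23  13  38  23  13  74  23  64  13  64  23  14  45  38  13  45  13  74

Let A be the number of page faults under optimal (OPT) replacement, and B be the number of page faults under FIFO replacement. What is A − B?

Under OPT: F F F . . F . F . . . F F . . . . F → 8 faults.
Under FIFO: F F F . . F . F . . F F F F F . . F → 11 faults.
A − B = 8 − 11 = -3.

-3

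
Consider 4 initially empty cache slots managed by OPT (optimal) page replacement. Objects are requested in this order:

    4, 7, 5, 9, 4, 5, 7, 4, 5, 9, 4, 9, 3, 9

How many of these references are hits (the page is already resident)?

4 → miss, frames [4]
7 → miss, frames [4, 7]
5 → miss, frames [4, 7, 5]
9 → miss, frames [4, 7, 5, 9]
4 → hit
5 → hit
7 → hit
4 → hit
5 → hit
9 → hit
4 → hit
9 → hit
3 → miss, evict 5, frames [4, 7, 9, 3]
9 → hit
Hits: 9.

9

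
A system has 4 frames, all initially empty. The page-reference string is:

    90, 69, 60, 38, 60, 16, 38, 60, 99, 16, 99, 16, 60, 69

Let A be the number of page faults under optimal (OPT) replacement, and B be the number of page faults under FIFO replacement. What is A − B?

-1

Under OPT: F F F F . F . . F . . . . . → 6 faults.
Under FIFO: F F F F . F . . F . . . . F → 7 faults.
A − B = 6 − 7 = -1.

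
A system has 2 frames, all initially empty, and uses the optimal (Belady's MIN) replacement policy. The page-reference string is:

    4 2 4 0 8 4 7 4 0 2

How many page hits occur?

3

4 -> miss, frames [4]
2 -> miss, frames [4, 2]
4 -> hit
0 -> miss, evict 2, frames [4, 0]
8 -> miss, evict 0, frames [4, 8]
4 -> hit
7 -> miss, evict 8, frames [4, 7]
4 -> hit
0 -> miss, evict 7, frames [4, 0]
2 -> miss, evict 0, frames [4, 2]
Hits: 3.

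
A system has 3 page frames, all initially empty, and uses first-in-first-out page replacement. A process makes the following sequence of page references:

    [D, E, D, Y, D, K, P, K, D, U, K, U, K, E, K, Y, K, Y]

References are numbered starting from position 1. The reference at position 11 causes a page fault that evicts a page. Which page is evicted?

pos 1: D → miss, frames [D]
pos 2: E → miss, frames [D, E]
pos 3: D → hit
pos 4: Y → miss, frames [D, E, Y]
pos 5: D → hit
pos 6: K → miss, evict D, frames [E, Y, K]
pos 7: P → miss, evict E, frames [Y, K, P]
pos 8: K → hit
pos 9: D → miss, evict Y, frames [K, P, D]
pos 10: U → miss, evict K, frames [P, D, U]
pos 11: K → miss, evict P, frames [D, U, K]
At position 11, page P is evicted.

P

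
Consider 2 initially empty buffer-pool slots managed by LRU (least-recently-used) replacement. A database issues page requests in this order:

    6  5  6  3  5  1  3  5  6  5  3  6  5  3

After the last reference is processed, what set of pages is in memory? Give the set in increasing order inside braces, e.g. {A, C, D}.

{3, 5}

6 → fault, frames [6]
5 → fault, frames [6, 5]
6 → hit
3 → fault, evict 5, frames [6, 3]
5 → fault, evict 6, frames [3, 5]
1 → fault, evict 3, frames [5, 1]
3 → fault, evict 5, frames [1, 3]
5 → fault, evict 1, frames [3, 5]
6 → fault, evict 3, frames [5, 6]
5 → hit
3 → fault, evict 6, frames [5, 3]
6 → fault, evict 5, frames [3, 6]
5 → fault, evict 3, frames [6, 5]
3 → fault, evict 6, frames [5, 3]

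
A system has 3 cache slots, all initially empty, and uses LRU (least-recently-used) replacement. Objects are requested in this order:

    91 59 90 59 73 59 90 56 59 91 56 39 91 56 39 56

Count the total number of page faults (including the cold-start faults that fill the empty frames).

91 → miss, frames [91]
59 → miss, frames [91, 59]
90 → miss, frames [91, 59, 90]
59 → hit
73 → miss, evict 91, frames [90, 59, 73]
59 → hit
90 → hit
56 → miss, evict 73, frames [59, 90, 56]
59 → hit
91 → miss, evict 90, frames [56, 59, 91]
56 → hit
39 → miss, evict 59, frames [91, 56, 39]
91 → hit
56 → hit
39 → hit
56 → hit
Page faults: 7.

7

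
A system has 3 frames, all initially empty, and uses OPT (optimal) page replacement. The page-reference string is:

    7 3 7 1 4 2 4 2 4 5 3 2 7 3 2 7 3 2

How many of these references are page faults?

7

7 → miss, frames [7]
3 → miss, frames [7, 3]
7 → hit
1 → miss, frames [7, 3, 1]
4 → miss, evict 1, frames [7, 3, 4]
2 → miss, evict 7, frames [3, 4, 2]
4 → hit
2 → hit
4 → hit
5 → miss, evict 4, frames [3, 2, 5]
3 → hit
2 → hit
7 → miss, evict 5, frames [3, 2, 7]
3 → hit
2 → hit
7 → hit
3 → hit
2 → hit
Page faults: 7.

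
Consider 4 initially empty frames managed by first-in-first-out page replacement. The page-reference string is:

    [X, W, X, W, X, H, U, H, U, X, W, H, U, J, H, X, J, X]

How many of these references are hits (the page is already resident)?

X -> fault, frames {X}
W -> fault, frames {X,W}
X -> hit
W -> hit
X -> hit
H -> fault, frames {X,W,H}
U -> fault, frames {X,W,H,U}
H -> hit
U -> hit
X -> hit
W -> hit
H -> hit
U -> hit
J -> fault, evict X, frames {W,H,U,J}
H -> hit
X -> fault, evict W, frames {H,U,J,X}
J -> hit
X -> hit
Hits: 12.

12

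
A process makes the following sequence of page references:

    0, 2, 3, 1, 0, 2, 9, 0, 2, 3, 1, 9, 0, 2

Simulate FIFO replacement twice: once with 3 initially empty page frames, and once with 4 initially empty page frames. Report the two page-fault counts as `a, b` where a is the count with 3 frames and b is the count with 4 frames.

11, 12

3 frames: F F F F F F F . . F F . F F → 11 faults.
4 frames: F F F F . . F F F F F F F F → 12 faults.
12 > 11: adding a frame increased faults — Belady's anomaly.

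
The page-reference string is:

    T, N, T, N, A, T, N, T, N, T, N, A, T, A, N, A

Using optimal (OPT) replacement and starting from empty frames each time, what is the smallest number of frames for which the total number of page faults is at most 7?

f=1: 16 faults
f=2: 6 faults
f=3: 3 faults
Smallest f with faults ≤ 7 is 2.

2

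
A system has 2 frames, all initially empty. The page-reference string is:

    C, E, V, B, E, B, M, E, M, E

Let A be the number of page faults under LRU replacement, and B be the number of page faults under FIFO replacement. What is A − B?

Under LRU: F F F F F . F F . . → 7 faults.
Under FIFO: F F F F F . F . . . → 6 faults.
A − B = 7 − 6 = 1.

1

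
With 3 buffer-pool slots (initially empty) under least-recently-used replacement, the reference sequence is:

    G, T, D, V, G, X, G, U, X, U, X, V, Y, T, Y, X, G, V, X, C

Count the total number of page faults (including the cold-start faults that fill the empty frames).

14

G -> miss, frames {G}
T -> miss, frames {G,T}
D -> miss, frames {G,T,D}
V -> miss, evict G, frames {T,D,V}
G -> miss, evict T, frames {D,V,G}
X -> miss, evict D, frames {V,G,X}
G -> hit
U -> miss, evict V, frames {X,G,U}
X -> hit
U -> hit
X -> hit
V -> miss, evict G, frames {U,X,V}
Y -> miss, evict U, frames {X,V,Y}
T -> miss, evict X, frames {V,Y,T}
Y -> hit
X -> miss, evict V, frames {T,Y,X}
G -> miss, evict T, frames {Y,X,G}
V -> miss, evict Y, frames {X,G,V}
X -> hit
C -> miss, evict G, frames {V,X,C}
Page faults: 14.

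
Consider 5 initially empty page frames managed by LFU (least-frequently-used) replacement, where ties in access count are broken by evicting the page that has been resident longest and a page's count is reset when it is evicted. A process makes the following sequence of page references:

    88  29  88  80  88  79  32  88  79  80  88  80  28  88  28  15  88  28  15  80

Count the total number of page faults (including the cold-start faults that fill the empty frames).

7

88 -> miss, frames [88]
29 -> miss, frames [88, 29]
88 -> hit
80 -> miss, frames [88, 29, 80]
88 -> hit
79 -> miss, frames [88, 29, 80, 79]
32 -> miss, frames [88, 29, 80, 79, 32]
88 -> hit
79 -> hit
80 -> hit
88 -> hit
80 -> hit
28 -> miss, evict 29, frames [88, 80, 79, 32, 28]
88 -> hit
28 -> hit
15 -> miss, evict 32, frames [88, 80, 79, 28, 15]
88 -> hit
28 -> hit
15 -> hit
80 -> hit
Page faults: 7.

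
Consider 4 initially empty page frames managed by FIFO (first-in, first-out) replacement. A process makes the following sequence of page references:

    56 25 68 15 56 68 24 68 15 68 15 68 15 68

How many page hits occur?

9

56 → miss, frames (56)
25 → miss, frames (56 25)
68 → miss, frames (56 25 68)
15 → miss, frames (56 25 68 15)
56 → hit
68 → hit
24 → miss, evict 56, frames (25 68 15 24)
68 → hit
15 → hit
68 → hit
15 → hit
68 → hit
15 → hit
68 → hit
Hits: 9.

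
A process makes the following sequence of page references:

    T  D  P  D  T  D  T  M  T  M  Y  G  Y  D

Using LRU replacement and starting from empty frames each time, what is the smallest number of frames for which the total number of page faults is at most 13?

f=1: 14 faults
f=2: 8 faults
f=3: 7 faults
f=4: 7 faults
f=5: 6 faults
f=6: 6 faults
Smallest f with faults ≤ 13 is 2.

2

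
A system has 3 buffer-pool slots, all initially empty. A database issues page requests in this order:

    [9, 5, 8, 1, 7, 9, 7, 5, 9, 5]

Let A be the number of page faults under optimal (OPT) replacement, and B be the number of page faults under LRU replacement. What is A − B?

-2

Under OPT: F F F F F . . . . . → 5 faults.
Under LRU: F F F F F F . F . . → 7 faults.
A − B = 5 − 7 = -2.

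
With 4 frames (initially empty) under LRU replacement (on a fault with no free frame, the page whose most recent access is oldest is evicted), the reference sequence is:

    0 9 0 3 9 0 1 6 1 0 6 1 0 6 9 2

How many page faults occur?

6

0 → miss, frames {0}
9 → miss, frames {0,9}
0 → hit
3 → miss, frames {9,0,3}
9 → hit
0 → hit
1 → miss, frames {3,9,0,1}
6 → miss, evict 3, frames {9,0,1,6}
1 → hit
0 → hit
6 → hit
1 → hit
0 → hit
6 → hit
9 → hit
2 → miss, evict 1, frames {0,6,9,2}
Page faults: 6.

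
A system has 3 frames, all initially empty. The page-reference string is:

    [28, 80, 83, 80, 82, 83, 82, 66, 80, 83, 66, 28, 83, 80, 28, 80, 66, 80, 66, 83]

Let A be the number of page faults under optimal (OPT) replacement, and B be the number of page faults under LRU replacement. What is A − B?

Under OPT: F F F . F . . F . . . F . . . . F . . . → 7 faults.
Under LRU: F F F . F . . F F F . F . F . . F . . F → 11 faults.
A − B = 7 − 11 = -4.

-4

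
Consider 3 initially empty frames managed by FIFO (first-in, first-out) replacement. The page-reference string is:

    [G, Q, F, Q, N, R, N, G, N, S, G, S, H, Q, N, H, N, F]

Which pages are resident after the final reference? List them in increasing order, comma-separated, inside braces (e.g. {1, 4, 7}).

G → miss, frames [G]
Q → miss, frames [G, Q]
F → miss, frames [G, Q, F]
Q → hit
N → miss, evict G, frames [Q, F, N]
R → miss, evict Q, frames [F, N, R]
N → hit
G → miss, evict F, frames [N, R, G]
N → hit
S → miss, evict N, frames [R, G, S]
G → hit
S → hit
H → miss, evict R, frames [G, S, H]
Q → miss, evict G, frames [S, H, Q]
N → miss, evict S, frames [H, Q, N]
H → hit
N → hit
F → miss, evict H, frames [Q, N, F]

{F, N, Q}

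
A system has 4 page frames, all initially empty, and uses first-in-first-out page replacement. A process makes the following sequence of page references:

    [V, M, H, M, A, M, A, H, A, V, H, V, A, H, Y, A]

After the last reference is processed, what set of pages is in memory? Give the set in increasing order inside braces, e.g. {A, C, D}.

V → miss, frames [V]
M → miss, frames [V, M]
H → miss, frames [V, M, H]
M → hit
A → miss, frames [V, M, H, A]
M → hit
A → hit
H → hit
A → hit
V → hit
H → hit
V → hit
A → hit
H → hit
Y → miss, evict V, frames [M, H, A, Y]
A → hit

{A, H, M, Y}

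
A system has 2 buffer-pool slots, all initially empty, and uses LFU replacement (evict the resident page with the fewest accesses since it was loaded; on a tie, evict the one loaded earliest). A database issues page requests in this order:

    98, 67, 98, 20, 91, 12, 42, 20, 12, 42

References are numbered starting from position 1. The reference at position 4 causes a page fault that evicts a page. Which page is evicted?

pos 1: 98 -> miss, frames [98]
pos 2: 67 -> miss, frames [98, 67]
pos 3: 98 -> hit
pos 4: 20 -> miss, evict 67, frames [98, 20]
At position 4, page 67 is evicted.

67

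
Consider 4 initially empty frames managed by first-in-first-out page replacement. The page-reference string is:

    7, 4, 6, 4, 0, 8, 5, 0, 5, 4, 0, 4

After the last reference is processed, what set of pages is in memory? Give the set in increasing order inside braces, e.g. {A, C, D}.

7: fault, frames {7}
4: fault, frames {7,4}
6: fault, frames {7,4,6}
4: hit
0: fault, frames {7,4,6,0}
8: fault, evict 7, frames {4,6,0,8}
5: fault, evict 4, frames {6,0,8,5}
0: hit
5: hit
4: fault, evict 6, frames {0,8,5,4}
0: hit
4: hit

{0, 4, 5, 8}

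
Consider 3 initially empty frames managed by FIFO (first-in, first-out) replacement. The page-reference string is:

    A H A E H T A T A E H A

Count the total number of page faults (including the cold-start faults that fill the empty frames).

A -> miss, frames (A)
H -> miss, frames (A H)
A -> hit
E -> miss, frames (A H E)
H -> hit
T -> miss, evict A, frames (H E T)
A -> miss, evict H, frames (E T A)
T -> hit
A -> hit
E -> hit
H -> miss, evict E, frames (T A H)
A -> hit
Page faults: 6.

6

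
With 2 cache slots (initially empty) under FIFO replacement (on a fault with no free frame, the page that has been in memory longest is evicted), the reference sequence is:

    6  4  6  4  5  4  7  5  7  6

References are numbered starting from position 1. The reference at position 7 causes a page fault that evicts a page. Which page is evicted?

4

pos 1: 6 → miss, frames [6]
pos 2: 4 → miss, frames [6, 4]
pos 3: 6 → hit
pos 4: 4 → hit
pos 5: 5 → miss, evict 6, frames [4, 5]
pos 6: 4 → hit
pos 7: 7 → miss, evict 4, frames [5, 7]
At position 7, page 4 is evicted.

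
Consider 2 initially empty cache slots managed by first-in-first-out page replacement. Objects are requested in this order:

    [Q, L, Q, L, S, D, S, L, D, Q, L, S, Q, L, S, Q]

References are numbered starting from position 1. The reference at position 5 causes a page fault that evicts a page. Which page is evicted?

pos 1: Q: miss, frames (Q)
pos 2: L: miss, frames (Q L)
pos 3: Q: hit
pos 4: L: hit
pos 5: S: miss, evict Q, frames (L S)
At position 5, page Q is evicted.

Q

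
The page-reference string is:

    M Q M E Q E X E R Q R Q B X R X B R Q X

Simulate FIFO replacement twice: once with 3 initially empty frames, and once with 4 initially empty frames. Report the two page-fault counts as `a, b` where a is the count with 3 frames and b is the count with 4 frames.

3 frames: F F . F . . F . F F . . F F F . . . F . → 10 faults.
4 frames: F F . F . . F . F . . . F . . . . . F . → 7 faults.
7 < 10: adding a frame reduced faults, as is typical.

10, 7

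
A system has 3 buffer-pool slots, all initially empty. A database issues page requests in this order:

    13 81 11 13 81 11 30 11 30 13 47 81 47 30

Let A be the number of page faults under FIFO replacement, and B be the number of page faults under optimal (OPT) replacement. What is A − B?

Under FIFO: F F F . . . F . . F F F . F → 8 faults.
Under OPT: F F F . . . F . . . F F . . → 6 faults.
A − B = 8 − 6 = 2.

2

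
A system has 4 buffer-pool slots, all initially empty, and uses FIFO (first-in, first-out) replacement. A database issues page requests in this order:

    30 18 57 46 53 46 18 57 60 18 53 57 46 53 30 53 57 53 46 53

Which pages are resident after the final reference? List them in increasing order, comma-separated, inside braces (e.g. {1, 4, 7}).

{30, 46, 53, 57}

30: miss, frames (30)
18: miss, frames (30 18)
57: miss, frames (30 18 57)
46: miss, frames (30 18 57 46)
53: miss, evict 30, frames (18 57 46 53)
46: hit
18: hit
57: hit
60: miss, evict 18, frames (57 46 53 60)
18: miss, evict 57, frames (46 53 60 18)
53: hit
57: miss, evict 46, frames (53 60 18 57)
46: miss, evict 53, frames (60 18 57 46)
53: miss, evict 60, frames (18 57 46 53)
30: miss, evict 18, frames (57 46 53 30)
53: hit
57: hit
53: hit
46: hit
53: hit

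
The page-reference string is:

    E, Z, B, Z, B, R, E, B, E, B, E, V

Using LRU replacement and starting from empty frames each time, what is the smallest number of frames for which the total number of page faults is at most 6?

3

f=1: 12 faults
f=2: 7 faults
f=3: 6 faults
f=4: 5 faults
f=5: 5 faults
Smallest f with faults ≤ 6 is 3.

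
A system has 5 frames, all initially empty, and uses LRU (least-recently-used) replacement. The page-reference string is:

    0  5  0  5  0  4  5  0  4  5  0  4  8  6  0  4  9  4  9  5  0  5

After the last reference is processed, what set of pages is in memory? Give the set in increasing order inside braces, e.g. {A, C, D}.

0 → fault, frames [0]
5 → fault, frames [0, 5]
0 → hit
5 → hit
0 → hit
4 → fault, frames [5, 0, 4]
5 → hit
0 → hit
4 → hit
5 → hit
0 → hit
4 → hit
8 → fault, frames [5, 0, 4, 8]
6 → fault, frames [5, 0, 4, 8, 6]
0 → hit
4 → hit
9 → fault, evict 5, frames [8, 6, 0, 4, 9]
4 → hit
9 → hit
5 → fault, evict 8, frames [6, 0, 4, 9, 5]
0 → hit
5 → hit

{0, 4, 5, 6, 9}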